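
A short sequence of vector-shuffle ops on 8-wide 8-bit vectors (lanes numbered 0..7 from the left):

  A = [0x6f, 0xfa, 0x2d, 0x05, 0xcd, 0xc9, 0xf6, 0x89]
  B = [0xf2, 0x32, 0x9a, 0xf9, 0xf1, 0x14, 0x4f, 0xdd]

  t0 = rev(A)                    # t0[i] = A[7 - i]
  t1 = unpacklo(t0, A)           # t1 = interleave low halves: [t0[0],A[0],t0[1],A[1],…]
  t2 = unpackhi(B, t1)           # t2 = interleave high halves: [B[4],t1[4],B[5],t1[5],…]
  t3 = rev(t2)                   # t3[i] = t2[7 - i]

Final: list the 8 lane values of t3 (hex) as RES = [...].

RES = [ 0x05  0xdd  0xcd  0x4f  0x2d  0x14  0xc9  0xf1 ]

t0 = [0x89, 0xf6, 0xc9, 0xcd, 0x05, 0x2d, 0xfa, 0x6f]
t1 = [0x89, 0x6f, 0xf6, 0xfa, 0xc9, 0x2d, 0xcd, 0x05]
t2 = [0xf1, 0xc9, 0x14, 0x2d, 0x4f, 0xcd, 0xdd, 0x05]
t3 = [0x05, 0xdd, 0xcd, 0x4f, 0x2d, 0x14, 0xc9, 0xf1]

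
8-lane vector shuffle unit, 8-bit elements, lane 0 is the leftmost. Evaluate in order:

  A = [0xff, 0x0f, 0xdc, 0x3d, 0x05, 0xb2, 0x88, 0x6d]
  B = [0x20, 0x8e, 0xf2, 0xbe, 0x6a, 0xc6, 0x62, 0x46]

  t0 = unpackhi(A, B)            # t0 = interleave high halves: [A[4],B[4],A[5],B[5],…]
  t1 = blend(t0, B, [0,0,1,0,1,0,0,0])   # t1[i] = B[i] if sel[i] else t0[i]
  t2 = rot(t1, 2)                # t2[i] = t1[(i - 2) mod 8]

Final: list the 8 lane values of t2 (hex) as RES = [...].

t0 = [0x05, 0x6a, 0xb2, 0xc6, 0x88, 0x62, 0x6d, 0x46]
t1 = [0x05, 0x6a, 0xf2, 0xc6, 0x6a, 0x62, 0x6d, 0x46]
t2 = [0x6d, 0x46, 0x05, 0x6a, 0xf2, 0xc6, 0x6a, 0x62]

RES = [0x6d, 0x46, 0x05, 0x6a, 0xf2, 0xc6, 0x6a, 0x62]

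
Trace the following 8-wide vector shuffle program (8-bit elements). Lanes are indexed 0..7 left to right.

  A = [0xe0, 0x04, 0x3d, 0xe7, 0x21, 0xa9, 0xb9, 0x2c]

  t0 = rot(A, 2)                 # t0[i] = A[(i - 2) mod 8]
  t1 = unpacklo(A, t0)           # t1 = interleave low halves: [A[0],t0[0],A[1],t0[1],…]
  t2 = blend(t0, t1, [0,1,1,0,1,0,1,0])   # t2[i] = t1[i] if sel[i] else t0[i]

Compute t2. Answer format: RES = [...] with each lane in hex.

RES = [ 0xb9  0xb9  0x04  0x04  0x3d  0xe7  0xe7  0xa9 ]

t0 = [0xb9, 0x2c, 0xe0, 0x04, 0x3d, 0xe7, 0x21, 0xa9]
t1 = [0xe0, 0xb9, 0x04, 0x2c, 0x3d, 0xe0, 0xe7, 0x04]
t2 = [0xb9, 0xb9, 0x04, 0x04, 0x3d, 0xe7, 0xe7, 0xa9]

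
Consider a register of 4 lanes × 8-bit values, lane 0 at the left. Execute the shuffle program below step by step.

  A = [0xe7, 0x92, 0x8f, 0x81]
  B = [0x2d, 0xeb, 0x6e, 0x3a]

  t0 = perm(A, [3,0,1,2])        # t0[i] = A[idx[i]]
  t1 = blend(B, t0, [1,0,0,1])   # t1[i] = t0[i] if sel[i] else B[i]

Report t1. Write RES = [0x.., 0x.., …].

  t0: 81 e7 92 8f
  t1: 81 eb 6e 8f

RES = [0x81, 0xeb, 0x6e, 0x8f]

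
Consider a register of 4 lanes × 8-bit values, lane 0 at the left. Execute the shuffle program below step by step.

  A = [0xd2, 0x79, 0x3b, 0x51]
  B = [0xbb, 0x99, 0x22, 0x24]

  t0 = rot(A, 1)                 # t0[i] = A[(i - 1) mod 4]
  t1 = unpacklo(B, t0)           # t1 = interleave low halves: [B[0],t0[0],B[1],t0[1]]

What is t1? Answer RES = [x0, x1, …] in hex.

  t0: 51 d2 79 3b
  t1: bb 51 99 d2

RES = [0xbb, 0x51, 0x99, 0xd2]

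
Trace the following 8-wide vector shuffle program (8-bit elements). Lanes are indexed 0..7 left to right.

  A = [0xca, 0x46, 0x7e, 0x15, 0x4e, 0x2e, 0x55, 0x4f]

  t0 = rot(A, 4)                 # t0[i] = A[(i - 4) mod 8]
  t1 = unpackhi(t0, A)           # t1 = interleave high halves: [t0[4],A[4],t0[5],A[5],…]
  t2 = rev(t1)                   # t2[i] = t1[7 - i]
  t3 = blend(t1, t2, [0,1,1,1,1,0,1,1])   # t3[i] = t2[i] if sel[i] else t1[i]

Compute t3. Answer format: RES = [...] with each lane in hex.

RES = [0xca, 0x15, 0x55, 0x7e, 0x2e, 0x55, 0x4e, 0xca]

→ t0 |4e|2e|55|4f|ca|46|7e|15|
→ t1 |ca|4e|46|2e|7e|55|15|4f|
→ t2 |4f|15|55|7e|2e|46|4e|ca|
→ t3 |ca|15|55|7e|2e|55|4e|ca|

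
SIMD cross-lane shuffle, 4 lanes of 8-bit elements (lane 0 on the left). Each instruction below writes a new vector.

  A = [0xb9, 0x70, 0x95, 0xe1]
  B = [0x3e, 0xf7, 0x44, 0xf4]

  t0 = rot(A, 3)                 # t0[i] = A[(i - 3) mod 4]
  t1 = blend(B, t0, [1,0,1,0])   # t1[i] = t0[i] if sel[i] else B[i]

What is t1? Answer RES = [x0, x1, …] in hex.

→ t0 |70|95|e1|b9|
→ t1 |70|f7|e1|f4|

RES = [0x70, 0xf7, 0xe1, 0xf4]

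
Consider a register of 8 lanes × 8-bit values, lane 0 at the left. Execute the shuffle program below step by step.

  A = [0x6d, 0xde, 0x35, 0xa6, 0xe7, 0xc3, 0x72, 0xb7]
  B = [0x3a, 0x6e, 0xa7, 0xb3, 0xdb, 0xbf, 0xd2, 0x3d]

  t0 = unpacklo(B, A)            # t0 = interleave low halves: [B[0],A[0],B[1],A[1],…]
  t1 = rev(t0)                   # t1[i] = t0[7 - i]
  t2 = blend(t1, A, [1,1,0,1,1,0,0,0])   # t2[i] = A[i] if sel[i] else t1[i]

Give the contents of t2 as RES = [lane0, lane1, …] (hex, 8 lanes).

t0 = [0x3a, 0x6d, 0x6e, 0xde, 0xa7, 0x35, 0xb3, 0xa6]
t1 = [0xa6, 0xb3, 0x35, 0xa7, 0xde, 0x6e, 0x6d, 0x3a]
t2 = [0x6d, 0xde, 0x35, 0xa6, 0xe7, 0x6e, 0x6d, 0x3a]

RES = [0x6d, 0xde, 0x35, 0xa6, 0xe7, 0x6e, 0x6d, 0x3a]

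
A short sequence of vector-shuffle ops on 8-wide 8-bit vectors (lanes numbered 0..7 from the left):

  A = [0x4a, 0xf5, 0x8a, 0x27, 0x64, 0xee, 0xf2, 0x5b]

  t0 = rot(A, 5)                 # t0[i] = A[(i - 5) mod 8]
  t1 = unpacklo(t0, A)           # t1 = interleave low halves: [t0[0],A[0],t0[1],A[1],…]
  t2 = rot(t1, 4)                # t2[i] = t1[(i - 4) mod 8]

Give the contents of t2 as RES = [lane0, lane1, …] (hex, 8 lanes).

RES = [ 0xee  0x8a  0xf2  0x27  0x27  0x4a  0x64  0xf5 ]

→ t0 |27|64|ee|f2|5b|4a|f5|8a|
→ t1 |27|4a|64|f5|ee|8a|f2|27|
→ t2 |ee|8a|f2|27|27|4a|64|f5|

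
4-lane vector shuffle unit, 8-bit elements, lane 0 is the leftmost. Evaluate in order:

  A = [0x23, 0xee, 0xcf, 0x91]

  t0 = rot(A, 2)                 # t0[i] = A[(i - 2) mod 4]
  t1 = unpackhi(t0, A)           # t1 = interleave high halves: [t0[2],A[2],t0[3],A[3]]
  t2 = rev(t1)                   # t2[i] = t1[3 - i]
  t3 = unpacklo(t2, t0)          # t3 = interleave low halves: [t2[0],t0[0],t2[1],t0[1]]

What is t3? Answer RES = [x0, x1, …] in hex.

RES = [ 0x91  0xcf  0xee  0x91 ]

→ t0 |cf|91|23|ee|
→ t1 |23|cf|ee|91|
→ t2 |91|ee|cf|23|
→ t3 |91|cf|ee|91|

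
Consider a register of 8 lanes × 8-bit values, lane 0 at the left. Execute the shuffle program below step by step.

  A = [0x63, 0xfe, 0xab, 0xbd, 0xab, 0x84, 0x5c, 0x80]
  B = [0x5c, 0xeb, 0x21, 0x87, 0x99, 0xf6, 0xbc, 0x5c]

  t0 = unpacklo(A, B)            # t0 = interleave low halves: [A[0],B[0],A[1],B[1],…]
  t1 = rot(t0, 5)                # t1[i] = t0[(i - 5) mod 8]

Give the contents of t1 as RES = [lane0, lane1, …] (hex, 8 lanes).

RES = [0xeb, 0xab, 0x21, 0xbd, 0x87, 0x63, 0x5c, 0xfe]

t0 = [0x63, 0x5c, 0xfe, 0xeb, 0xab, 0x21, 0xbd, 0x87]
t1 = [0xeb, 0xab, 0x21, 0xbd, 0x87, 0x63, 0x5c, 0xfe]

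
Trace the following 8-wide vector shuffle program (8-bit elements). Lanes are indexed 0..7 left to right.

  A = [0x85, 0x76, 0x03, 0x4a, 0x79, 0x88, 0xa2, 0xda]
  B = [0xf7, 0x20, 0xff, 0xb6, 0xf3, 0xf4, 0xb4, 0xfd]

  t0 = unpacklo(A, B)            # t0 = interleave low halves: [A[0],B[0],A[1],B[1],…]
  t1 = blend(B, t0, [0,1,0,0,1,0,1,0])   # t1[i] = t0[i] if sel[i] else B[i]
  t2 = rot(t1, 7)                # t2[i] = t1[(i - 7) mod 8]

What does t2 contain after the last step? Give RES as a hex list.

RES = [ 0xf7  0xff  0xb6  0x03  0xf4  0x4a  0xfd  0xf7 ]

  t0: 85 f7 76 20 03 ff 4a b6
  t1: f7 f7 ff b6 03 f4 4a fd
  t2: f7 ff b6 03 f4 4a fd f7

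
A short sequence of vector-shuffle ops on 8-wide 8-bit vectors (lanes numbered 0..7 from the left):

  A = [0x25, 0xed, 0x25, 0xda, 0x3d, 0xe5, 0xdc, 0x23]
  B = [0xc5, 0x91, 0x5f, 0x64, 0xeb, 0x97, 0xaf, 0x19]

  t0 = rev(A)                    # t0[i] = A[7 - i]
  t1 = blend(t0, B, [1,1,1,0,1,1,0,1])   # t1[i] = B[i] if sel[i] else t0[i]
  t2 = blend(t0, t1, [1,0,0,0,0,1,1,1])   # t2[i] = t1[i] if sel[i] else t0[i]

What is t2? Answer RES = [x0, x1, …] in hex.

→ t0 |23|dc|e5|3d|da|25|ed|25|
→ t1 |c5|91|5f|3d|eb|97|ed|19|
→ t2 |c5|dc|e5|3d|da|97|ed|19|

RES = [ 0xc5  0xdc  0xe5  0x3d  0xda  0x97  0xed  0x19 ]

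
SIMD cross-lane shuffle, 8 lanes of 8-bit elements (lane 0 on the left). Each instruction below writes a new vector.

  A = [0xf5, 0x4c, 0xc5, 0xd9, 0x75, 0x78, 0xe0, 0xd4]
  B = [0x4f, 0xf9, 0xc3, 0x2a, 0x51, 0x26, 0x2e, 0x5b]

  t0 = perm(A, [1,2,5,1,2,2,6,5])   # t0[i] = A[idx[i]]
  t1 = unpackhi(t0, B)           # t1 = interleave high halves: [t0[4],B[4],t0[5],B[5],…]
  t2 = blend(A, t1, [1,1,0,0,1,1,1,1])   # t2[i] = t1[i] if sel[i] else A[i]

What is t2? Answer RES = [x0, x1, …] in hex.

t0 = [0x4c, 0xc5, 0x78, 0x4c, 0xc5, 0xc5, 0xe0, 0x78]
t1 = [0xc5, 0x51, 0xc5, 0x26, 0xe0, 0x2e, 0x78, 0x5b]
t2 = [0xc5, 0x51, 0xc5, 0xd9, 0xe0, 0x2e, 0x78, 0x5b]

RES = [ 0xc5  0x51  0xc5  0xd9  0xe0  0x2e  0x78  0x5b ]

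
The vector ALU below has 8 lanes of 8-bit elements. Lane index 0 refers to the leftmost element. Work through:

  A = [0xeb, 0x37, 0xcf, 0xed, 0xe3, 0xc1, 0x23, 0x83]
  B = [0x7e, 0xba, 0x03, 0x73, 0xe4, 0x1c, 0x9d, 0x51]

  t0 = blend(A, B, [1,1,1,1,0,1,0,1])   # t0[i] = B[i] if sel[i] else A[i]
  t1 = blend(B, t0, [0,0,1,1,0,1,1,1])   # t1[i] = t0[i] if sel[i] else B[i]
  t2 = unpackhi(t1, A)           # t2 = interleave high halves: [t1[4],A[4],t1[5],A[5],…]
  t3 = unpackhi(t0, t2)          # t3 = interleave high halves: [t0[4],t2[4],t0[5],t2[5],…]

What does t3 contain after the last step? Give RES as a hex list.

→ t0 |7e|ba|03|73|e3|1c|23|51|
→ t1 |7e|ba|03|73|e4|1c|23|51|
→ t2 |e4|e3|1c|c1|23|23|51|83|
→ t3 |e3|23|1c|23|23|51|51|83|

RES = [ 0xe3  0x23  0x1c  0x23  0x23  0x51  0x51  0x83 ]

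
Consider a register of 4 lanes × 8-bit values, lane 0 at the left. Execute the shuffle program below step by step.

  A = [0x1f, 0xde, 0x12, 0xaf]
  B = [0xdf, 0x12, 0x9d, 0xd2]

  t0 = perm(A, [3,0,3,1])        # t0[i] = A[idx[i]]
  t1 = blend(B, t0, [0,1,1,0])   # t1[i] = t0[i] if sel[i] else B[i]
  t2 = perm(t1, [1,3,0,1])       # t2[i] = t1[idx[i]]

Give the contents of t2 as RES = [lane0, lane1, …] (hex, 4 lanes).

RES = [ 0x1f  0xd2  0xdf  0x1f ]

  t0: af 1f af de
  t1: df 1f af d2
  t2: 1f d2 df 1f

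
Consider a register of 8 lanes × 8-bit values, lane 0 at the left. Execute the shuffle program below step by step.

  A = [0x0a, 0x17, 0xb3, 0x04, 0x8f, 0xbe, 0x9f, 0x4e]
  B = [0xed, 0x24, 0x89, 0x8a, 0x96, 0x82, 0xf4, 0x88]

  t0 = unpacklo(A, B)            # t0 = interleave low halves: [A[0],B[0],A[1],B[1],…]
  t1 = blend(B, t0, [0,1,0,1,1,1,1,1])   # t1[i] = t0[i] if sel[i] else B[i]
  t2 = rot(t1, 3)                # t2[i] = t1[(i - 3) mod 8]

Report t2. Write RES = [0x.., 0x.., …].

RES = [0x89, 0x04, 0x8a, 0xed, 0xed, 0x89, 0x24, 0xb3]

  t0: 0a ed 17 24 b3 89 04 8a
  t1: ed ed 89 24 b3 89 04 8a
  t2: 89 04 8a ed ed 89 24 b3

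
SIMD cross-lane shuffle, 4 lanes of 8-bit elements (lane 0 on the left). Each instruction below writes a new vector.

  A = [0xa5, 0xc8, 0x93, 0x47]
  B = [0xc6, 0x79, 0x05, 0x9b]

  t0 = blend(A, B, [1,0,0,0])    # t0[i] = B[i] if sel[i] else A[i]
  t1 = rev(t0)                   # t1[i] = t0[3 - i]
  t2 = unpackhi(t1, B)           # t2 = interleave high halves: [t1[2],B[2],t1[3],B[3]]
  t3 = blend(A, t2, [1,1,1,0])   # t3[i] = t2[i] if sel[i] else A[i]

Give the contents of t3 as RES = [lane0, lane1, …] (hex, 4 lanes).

→ t0 |c6|c8|93|47|
→ t1 |47|93|c8|c6|
→ t2 |c8|05|c6|9b|
→ t3 |c8|05|c6|47|

RES = [0xc8, 0x05, 0xc6, 0x47]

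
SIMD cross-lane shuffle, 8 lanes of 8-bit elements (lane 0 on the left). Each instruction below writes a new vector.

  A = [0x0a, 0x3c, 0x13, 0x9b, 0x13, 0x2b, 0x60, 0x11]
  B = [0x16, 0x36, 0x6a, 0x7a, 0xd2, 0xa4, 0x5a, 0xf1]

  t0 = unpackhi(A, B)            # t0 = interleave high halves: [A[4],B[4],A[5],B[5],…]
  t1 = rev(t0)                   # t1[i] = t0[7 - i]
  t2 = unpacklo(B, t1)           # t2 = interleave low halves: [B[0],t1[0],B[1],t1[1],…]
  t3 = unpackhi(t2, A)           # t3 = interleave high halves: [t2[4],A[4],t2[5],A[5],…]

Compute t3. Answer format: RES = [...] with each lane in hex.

t0 = [0x13, 0xd2, 0x2b, 0xa4, 0x60, 0x5a, 0x11, 0xf1]
t1 = [0xf1, 0x11, 0x5a, 0x60, 0xa4, 0x2b, 0xd2, 0x13]
t2 = [0x16, 0xf1, 0x36, 0x11, 0x6a, 0x5a, 0x7a, 0x60]
t3 = [0x6a, 0x13, 0x5a, 0x2b, 0x7a, 0x60, 0x60, 0x11]

RES = [ 0x6a  0x13  0x5a  0x2b  0x7a  0x60  0x60  0x11 ]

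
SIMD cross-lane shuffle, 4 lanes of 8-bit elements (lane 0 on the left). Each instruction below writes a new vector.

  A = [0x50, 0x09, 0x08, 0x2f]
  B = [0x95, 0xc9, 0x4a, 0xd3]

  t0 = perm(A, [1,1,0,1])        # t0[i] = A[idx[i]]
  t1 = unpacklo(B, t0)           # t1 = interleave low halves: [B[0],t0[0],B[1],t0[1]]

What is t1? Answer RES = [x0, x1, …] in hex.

→ t0 |09|09|50|09|
→ t1 |95|09|c9|09|

RES = [0x95, 0x09, 0xc9, 0x09]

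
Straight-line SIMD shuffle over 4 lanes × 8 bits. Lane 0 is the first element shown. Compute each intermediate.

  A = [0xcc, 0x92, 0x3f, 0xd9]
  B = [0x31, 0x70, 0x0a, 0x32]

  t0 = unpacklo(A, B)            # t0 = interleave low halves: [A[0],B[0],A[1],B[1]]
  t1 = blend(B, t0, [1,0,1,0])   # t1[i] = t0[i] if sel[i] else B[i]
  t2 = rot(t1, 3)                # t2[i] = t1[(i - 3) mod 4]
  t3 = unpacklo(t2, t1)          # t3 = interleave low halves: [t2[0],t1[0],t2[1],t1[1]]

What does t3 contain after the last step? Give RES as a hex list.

RES = [ 0x70  0xcc  0x92  0x70 ]

→ t0 |cc|31|92|70|
→ t1 |cc|70|92|32|
→ t2 |70|92|32|cc|
→ t3 |70|cc|92|70|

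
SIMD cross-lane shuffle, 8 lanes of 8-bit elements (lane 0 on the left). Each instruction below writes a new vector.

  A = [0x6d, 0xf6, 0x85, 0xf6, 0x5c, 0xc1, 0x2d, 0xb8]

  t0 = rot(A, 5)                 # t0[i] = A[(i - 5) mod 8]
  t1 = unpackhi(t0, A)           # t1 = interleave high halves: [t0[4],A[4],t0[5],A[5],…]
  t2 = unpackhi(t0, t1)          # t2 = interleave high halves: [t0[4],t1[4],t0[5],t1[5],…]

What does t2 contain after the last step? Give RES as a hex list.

RES = [ 0xb8  0xf6  0x6d  0x2d  0xf6  0x85  0x85  0xb8 ]

→ t0 |f6|5c|c1|2d|b8|6d|f6|85|
→ t1 |b8|5c|6d|c1|f6|2d|85|b8|
→ t2 |b8|f6|6d|2d|f6|85|85|b8|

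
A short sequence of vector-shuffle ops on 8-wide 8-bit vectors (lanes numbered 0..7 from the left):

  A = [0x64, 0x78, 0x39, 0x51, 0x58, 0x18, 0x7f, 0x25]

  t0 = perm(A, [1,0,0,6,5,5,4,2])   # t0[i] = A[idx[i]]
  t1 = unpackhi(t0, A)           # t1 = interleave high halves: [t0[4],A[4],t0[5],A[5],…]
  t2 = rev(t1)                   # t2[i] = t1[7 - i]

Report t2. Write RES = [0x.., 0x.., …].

→ t0 |78|64|64|7f|18|18|58|39|
→ t1 |18|58|18|18|58|7f|39|25|
→ t2 |25|39|7f|58|18|18|58|18|

RES = [0x25, 0x39, 0x7f, 0x58, 0x18, 0x18, 0x58, 0x18]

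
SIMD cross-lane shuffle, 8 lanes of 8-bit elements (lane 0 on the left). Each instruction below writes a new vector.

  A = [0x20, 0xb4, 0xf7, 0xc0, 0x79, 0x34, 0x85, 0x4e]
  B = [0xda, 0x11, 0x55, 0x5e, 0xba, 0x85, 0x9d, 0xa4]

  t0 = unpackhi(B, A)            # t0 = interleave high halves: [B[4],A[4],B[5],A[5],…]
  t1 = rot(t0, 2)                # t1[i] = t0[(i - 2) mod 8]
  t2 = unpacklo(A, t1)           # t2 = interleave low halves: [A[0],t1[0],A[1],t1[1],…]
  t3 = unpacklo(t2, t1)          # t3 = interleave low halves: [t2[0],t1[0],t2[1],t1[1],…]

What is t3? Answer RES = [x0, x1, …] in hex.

RES = [0x20, 0xa4, 0xa4, 0x4e, 0xb4, 0xba, 0x4e, 0x79]

t0 = [0xba, 0x79, 0x85, 0x34, 0x9d, 0x85, 0xa4, 0x4e]
t1 = [0xa4, 0x4e, 0xba, 0x79, 0x85, 0x34, 0x9d, 0x85]
t2 = [0x20, 0xa4, 0xb4, 0x4e, 0xf7, 0xba, 0xc0, 0x79]
t3 = [0x20, 0xa4, 0xa4, 0x4e, 0xb4, 0xba, 0x4e, 0x79]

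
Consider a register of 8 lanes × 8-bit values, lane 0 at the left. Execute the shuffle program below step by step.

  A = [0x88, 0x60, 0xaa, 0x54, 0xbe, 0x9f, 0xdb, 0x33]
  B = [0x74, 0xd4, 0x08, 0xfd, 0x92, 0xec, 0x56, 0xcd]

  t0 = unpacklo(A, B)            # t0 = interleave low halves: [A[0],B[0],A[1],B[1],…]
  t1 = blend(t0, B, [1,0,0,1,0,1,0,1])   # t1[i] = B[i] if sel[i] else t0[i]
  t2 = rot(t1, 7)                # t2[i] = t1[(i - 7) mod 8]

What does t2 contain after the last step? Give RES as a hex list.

→ t0 |88|74|60|d4|aa|08|54|fd|
→ t1 |74|74|60|fd|aa|ec|54|cd|
→ t2 |74|60|fd|aa|ec|54|cd|74|

RES = [0x74, 0x60, 0xfd, 0xaa, 0xec, 0x54, 0xcd, 0x74]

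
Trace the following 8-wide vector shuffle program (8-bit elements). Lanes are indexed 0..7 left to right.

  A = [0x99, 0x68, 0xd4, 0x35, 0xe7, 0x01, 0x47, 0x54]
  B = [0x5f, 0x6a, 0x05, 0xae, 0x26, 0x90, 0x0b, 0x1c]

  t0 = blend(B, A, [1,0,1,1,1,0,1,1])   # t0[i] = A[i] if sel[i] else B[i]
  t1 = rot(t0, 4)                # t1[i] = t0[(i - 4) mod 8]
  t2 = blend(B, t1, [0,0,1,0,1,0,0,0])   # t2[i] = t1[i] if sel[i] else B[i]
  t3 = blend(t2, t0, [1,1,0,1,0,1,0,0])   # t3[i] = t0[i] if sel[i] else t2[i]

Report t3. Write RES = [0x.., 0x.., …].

t0 = [0x99, 0x6a, 0xd4, 0x35, 0xe7, 0x90, 0x47, 0x54]
t1 = [0xe7, 0x90, 0x47, 0x54, 0x99, 0x6a, 0xd4, 0x35]
t2 = [0x5f, 0x6a, 0x47, 0xae, 0x99, 0x90, 0x0b, 0x1c]
t3 = [0x99, 0x6a, 0x47, 0x35, 0x99, 0x90, 0x0b, 0x1c]

RES = [ 0x99  0x6a  0x47  0x35  0x99  0x90  0x0b  0x1c ]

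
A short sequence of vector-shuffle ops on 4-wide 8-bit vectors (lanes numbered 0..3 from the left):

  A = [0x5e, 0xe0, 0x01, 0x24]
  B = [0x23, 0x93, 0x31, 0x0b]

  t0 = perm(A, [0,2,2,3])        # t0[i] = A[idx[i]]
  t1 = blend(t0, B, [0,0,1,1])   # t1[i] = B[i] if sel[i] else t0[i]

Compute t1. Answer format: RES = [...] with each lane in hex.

t0 = [0x5e, 0x01, 0x01, 0x24]
t1 = [0x5e, 0x01, 0x31, 0x0b]

RES = [ 0x5e  0x01  0x31  0x0b ]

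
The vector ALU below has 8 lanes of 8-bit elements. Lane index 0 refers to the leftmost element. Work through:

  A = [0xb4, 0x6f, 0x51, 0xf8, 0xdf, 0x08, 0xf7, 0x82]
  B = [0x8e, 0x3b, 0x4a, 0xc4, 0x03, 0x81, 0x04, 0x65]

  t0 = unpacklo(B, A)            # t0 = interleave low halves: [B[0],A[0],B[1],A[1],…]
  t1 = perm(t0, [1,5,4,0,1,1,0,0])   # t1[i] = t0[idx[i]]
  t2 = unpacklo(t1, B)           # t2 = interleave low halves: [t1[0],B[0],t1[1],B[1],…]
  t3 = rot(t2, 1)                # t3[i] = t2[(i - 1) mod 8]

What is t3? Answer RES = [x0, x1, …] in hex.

→ t0 |8e|b4|3b|6f|4a|51|c4|f8|
→ t1 |b4|51|4a|8e|b4|b4|8e|8e|
→ t2 |b4|8e|51|3b|4a|4a|8e|c4|
→ t3 |c4|b4|8e|51|3b|4a|4a|8e|

RES = [ 0xc4  0xb4  0x8e  0x51  0x3b  0x4a  0x4a  0x8e ]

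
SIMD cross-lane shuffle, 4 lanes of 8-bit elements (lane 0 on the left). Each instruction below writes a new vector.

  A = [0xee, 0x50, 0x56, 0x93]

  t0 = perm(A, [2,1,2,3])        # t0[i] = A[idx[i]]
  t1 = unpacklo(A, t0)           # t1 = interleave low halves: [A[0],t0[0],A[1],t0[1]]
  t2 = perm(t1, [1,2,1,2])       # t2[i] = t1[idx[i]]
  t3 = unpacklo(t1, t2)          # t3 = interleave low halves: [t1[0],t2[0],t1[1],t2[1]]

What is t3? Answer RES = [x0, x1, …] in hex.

RES = [0xee, 0x56, 0x56, 0x50]

t0 = [0x56, 0x50, 0x56, 0x93]
t1 = [0xee, 0x56, 0x50, 0x50]
t2 = [0x56, 0x50, 0x56, 0x50]
t3 = [0xee, 0x56, 0x56, 0x50]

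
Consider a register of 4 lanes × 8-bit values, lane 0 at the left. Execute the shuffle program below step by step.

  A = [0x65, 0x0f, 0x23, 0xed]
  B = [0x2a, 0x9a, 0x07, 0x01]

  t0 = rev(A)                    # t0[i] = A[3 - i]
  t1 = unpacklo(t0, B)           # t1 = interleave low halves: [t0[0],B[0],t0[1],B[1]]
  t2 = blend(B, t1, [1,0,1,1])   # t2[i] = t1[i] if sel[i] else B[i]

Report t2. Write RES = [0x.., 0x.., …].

→ t0 |ed|23|0f|65|
→ t1 |ed|2a|23|9a|
→ t2 |ed|9a|23|9a|

RES = [0xed, 0x9a, 0x23, 0x9a]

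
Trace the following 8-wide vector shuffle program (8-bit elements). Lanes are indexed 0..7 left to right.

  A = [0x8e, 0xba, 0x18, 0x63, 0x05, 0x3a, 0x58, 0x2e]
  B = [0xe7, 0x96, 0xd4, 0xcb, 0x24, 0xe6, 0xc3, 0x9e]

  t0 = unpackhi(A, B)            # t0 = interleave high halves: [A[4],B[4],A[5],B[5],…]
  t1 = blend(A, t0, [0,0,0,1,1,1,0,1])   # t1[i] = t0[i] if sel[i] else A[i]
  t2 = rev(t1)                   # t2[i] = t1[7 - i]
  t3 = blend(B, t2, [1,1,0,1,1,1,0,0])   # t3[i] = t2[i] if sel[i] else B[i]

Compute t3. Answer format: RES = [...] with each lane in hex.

→ t0 |05|24|3a|e6|58|c3|2e|9e|
→ t1 |8e|ba|18|e6|58|c3|58|9e|
→ t2 |9e|58|c3|58|e6|18|ba|8e|
→ t3 |9e|58|d4|58|e6|18|c3|9e|

RES = [ 0x9e  0x58  0xd4  0x58  0xe6  0x18  0xc3  0x9e ]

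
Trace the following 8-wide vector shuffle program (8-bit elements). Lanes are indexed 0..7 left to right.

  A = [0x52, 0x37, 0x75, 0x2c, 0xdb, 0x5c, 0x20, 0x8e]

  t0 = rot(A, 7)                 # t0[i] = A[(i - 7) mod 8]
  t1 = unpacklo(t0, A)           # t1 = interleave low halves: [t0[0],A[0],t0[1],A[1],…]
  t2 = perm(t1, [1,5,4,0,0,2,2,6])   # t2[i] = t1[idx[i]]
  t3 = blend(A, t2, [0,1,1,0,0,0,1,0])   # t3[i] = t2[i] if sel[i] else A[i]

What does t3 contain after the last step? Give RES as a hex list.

→ t0 |37|75|2c|db|5c|20|8e|52|
→ t1 |37|52|75|37|2c|75|db|2c|
→ t2 |52|75|2c|37|37|75|75|db|
→ t3 |52|75|2c|2c|db|5c|75|8e|

RES = [0x52, 0x75, 0x2c, 0x2c, 0xdb, 0x5c, 0x75, 0x8e]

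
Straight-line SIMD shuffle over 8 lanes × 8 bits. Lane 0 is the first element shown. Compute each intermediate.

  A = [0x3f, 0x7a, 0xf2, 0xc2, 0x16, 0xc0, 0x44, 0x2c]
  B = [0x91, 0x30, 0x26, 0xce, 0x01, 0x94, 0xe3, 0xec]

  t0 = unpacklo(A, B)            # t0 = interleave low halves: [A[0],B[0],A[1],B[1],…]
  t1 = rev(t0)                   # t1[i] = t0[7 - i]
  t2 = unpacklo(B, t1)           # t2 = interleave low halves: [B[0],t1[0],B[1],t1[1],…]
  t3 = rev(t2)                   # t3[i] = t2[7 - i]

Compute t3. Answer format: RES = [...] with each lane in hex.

t0 = [0x3f, 0x91, 0x7a, 0x30, 0xf2, 0x26, 0xc2, 0xce]
t1 = [0xce, 0xc2, 0x26, 0xf2, 0x30, 0x7a, 0x91, 0x3f]
t2 = [0x91, 0xce, 0x30, 0xc2, 0x26, 0x26, 0xce, 0xf2]
t3 = [0xf2, 0xce, 0x26, 0x26, 0xc2, 0x30, 0xce, 0x91]

RES = [0xf2, 0xce, 0x26, 0x26, 0xc2, 0x30, 0xce, 0x91]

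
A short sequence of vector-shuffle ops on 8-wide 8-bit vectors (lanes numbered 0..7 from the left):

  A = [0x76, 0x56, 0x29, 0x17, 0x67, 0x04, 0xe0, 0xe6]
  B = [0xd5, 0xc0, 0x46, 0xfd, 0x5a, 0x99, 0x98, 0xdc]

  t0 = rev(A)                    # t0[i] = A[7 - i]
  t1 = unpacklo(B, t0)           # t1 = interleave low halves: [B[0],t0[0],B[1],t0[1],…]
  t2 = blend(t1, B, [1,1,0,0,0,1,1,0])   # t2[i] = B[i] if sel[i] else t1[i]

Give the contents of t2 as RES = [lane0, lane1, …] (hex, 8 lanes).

RES = [0xd5, 0xc0, 0xc0, 0xe0, 0x46, 0x99, 0x98, 0x67]

→ t0 |e6|e0|04|67|17|29|56|76|
→ t1 |d5|e6|c0|e0|46|04|fd|67|
→ t2 |d5|c0|c0|e0|46|99|98|67|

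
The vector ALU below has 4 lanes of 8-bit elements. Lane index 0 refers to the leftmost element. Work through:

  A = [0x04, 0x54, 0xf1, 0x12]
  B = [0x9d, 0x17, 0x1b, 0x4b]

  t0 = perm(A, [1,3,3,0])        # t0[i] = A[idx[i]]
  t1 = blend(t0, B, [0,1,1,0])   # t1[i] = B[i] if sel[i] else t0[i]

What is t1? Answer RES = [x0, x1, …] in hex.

  t0: 54 12 12 04
  t1: 54 17 1b 04

RES = [0x54, 0x17, 0x1b, 0x04]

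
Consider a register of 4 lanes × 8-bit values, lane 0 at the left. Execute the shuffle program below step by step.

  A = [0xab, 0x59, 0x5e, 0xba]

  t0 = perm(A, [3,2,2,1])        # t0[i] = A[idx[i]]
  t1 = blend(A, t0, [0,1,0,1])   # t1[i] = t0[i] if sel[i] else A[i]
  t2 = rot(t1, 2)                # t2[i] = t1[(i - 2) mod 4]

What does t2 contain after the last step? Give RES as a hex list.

→ t0 |ba|5e|5e|59|
→ t1 |ab|5e|5e|59|
→ t2 |5e|59|ab|5e|

RES = [ 0x5e  0x59  0xab  0x5e ]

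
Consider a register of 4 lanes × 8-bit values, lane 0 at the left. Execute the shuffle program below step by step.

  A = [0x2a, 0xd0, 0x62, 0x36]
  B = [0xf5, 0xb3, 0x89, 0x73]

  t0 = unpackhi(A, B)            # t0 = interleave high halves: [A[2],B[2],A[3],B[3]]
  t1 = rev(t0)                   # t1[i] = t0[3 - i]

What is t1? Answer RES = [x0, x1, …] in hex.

RES = [ 0x73  0x36  0x89  0x62 ]

t0 = [0x62, 0x89, 0x36, 0x73]
t1 = [0x73, 0x36, 0x89, 0x62]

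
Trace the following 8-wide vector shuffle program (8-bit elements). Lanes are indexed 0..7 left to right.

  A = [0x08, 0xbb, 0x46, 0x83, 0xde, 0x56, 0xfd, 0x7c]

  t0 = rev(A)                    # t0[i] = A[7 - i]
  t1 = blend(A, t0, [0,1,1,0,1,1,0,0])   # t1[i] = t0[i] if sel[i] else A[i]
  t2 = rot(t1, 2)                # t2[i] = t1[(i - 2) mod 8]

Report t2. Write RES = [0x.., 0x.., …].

t0 = [0x7c, 0xfd, 0x56, 0xde, 0x83, 0x46, 0xbb, 0x08]
t1 = [0x08, 0xfd, 0x56, 0x83, 0x83, 0x46, 0xfd, 0x7c]
t2 = [0xfd, 0x7c, 0x08, 0xfd, 0x56, 0x83, 0x83, 0x46]

RES = [ 0xfd  0x7c  0x08  0xfd  0x56  0x83  0x83  0x46 ]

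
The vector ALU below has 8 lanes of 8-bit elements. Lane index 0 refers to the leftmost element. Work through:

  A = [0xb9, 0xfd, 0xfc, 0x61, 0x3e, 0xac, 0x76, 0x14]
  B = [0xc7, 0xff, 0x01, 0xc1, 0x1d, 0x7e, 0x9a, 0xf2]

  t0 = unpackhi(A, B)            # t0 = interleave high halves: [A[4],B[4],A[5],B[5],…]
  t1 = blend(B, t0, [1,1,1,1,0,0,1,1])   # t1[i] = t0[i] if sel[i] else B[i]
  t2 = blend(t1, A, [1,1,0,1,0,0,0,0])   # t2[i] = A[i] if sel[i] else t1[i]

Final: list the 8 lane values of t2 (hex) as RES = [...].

RES = [0xb9, 0xfd, 0xac, 0x61, 0x1d, 0x7e, 0x14, 0xf2]

t0 = [0x3e, 0x1d, 0xac, 0x7e, 0x76, 0x9a, 0x14, 0xf2]
t1 = [0x3e, 0x1d, 0xac, 0x7e, 0x1d, 0x7e, 0x14, 0xf2]
t2 = [0xb9, 0xfd, 0xac, 0x61, 0x1d, 0x7e, 0x14, 0xf2]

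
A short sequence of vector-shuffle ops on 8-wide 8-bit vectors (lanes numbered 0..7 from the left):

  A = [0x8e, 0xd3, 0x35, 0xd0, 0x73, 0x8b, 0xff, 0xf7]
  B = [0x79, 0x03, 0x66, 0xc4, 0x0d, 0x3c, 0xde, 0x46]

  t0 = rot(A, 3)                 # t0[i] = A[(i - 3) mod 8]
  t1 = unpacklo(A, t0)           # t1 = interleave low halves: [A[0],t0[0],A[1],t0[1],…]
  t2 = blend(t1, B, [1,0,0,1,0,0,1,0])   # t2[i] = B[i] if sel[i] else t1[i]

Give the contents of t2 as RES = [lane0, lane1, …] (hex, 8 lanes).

RES = [0x79, 0x8b, 0xd3, 0xc4, 0x35, 0xf7, 0xde, 0x8e]

  t0: 8b ff f7 8e d3 35 d0 73
  t1: 8e 8b d3 ff 35 f7 d0 8e
  t2: 79 8b d3 c4 35 f7 de 8e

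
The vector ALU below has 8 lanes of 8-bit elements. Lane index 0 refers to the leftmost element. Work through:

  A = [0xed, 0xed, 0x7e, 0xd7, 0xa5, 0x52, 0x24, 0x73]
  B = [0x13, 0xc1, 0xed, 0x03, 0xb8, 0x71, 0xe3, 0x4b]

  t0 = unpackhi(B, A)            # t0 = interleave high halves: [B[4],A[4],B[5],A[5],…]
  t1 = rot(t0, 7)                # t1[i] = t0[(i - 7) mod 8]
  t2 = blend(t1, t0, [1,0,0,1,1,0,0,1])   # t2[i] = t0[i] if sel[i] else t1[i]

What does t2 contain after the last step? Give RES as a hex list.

  t0: b8 a5 71 52 e3 24 4b 73
  t1: a5 71 52 e3 24 4b 73 b8
  t2: b8 71 52 52 e3 4b 73 73

RES = [ 0xb8  0x71  0x52  0x52  0xe3  0x4b  0x73  0x73 ]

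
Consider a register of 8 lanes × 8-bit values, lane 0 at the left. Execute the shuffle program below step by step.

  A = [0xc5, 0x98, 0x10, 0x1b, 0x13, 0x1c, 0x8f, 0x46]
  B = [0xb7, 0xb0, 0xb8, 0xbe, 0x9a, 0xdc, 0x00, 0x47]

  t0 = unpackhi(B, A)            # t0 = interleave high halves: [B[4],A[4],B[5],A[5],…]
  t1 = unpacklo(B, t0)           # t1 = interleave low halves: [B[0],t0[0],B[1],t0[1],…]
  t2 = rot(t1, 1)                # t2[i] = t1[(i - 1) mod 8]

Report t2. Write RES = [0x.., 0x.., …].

RES = [0x1c, 0xb7, 0x9a, 0xb0, 0x13, 0xb8, 0xdc, 0xbe]

  t0: 9a 13 dc 1c 00 8f 47 46
  t1: b7 9a b0 13 b8 dc be 1c
  t2: 1c b7 9a b0 13 b8 dc be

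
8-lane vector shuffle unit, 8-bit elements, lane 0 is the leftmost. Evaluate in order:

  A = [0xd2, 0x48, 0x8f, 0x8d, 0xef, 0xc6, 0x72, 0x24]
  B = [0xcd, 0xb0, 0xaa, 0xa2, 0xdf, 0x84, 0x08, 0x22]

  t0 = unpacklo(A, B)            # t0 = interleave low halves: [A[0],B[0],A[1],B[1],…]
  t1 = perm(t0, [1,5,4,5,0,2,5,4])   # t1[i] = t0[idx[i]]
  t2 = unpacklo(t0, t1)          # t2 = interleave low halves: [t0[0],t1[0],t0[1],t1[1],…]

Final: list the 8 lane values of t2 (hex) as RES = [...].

RES = [0xd2, 0xcd, 0xcd, 0xaa, 0x48, 0x8f, 0xb0, 0xaa]

→ t0 |d2|cd|48|b0|8f|aa|8d|a2|
→ t1 |cd|aa|8f|aa|d2|48|aa|8f|
→ t2 |d2|cd|cd|aa|48|8f|b0|aa|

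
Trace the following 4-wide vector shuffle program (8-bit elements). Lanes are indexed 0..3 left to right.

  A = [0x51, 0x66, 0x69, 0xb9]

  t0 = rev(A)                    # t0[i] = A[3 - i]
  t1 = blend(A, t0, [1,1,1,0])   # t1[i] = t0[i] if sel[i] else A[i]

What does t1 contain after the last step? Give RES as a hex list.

RES = [0xb9, 0x69, 0x66, 0xb9]

→ t0 |b9|69|66|51|
→ t1 |b9|69|66|b9|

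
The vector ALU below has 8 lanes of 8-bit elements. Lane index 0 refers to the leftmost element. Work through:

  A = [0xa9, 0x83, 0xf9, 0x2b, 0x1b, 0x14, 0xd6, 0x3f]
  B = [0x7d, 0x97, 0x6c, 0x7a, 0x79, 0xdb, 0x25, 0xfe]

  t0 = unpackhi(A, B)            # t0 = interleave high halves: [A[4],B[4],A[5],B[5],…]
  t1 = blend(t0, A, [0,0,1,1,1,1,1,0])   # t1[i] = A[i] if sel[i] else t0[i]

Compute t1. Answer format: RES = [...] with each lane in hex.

t0 = [0x1b, 0x79, 0x14, 0xdb, 0xd6, 0x25, 0x3f, 0xfe]
t1 = [0x1b, 0x79, 0xf9, 0x2b, 0x1b, 0x14, 0xd6, 0xfe]

RES = [ 0x1b  0x79  0xf9  0x2b  0x1b  0x14  0xd6  0xfe ]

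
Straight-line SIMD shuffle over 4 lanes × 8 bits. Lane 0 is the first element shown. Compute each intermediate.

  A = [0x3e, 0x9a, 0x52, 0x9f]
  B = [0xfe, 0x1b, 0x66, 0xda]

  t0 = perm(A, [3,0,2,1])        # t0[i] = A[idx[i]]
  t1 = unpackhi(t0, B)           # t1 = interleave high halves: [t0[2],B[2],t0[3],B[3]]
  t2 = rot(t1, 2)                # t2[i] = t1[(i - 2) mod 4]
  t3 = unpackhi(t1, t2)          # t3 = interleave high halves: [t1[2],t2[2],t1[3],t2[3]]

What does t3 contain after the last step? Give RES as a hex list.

t0 = [0x9f, 0x3e, 0x52, 0x9a]
t1 = [0x52, 0x66, 0x9a, 0xda]
t2 = [0x9a, 0xda, 0x52, 0x66]
t3 = [0x9a, 0x52, 0xda, 0x66]

RES = [0x9a, 0x52, 0xda, 0x66]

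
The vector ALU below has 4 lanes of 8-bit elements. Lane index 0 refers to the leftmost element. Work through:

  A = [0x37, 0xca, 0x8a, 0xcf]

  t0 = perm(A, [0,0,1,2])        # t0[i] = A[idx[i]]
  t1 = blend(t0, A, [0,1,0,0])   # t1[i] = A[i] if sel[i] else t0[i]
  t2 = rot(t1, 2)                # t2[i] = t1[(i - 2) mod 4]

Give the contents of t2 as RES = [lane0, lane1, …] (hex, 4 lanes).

RES = [0xca, 0x8a, 0x37, 0xca]

→ t0 |37|37|ca|8a|
→ t1 |37|ca|ca|8a|
→ t2 |ca|8a|37|ca|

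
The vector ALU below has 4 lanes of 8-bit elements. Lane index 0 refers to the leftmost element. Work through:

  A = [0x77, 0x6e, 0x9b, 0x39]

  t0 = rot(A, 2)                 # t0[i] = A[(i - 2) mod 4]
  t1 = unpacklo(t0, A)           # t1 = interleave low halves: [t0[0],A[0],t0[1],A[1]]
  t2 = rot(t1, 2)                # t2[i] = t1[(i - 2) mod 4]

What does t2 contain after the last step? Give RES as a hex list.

RES = [ 0x39  0x6e  0x9b  0x77 ]

  t0: 9b 39 77 6e
  t1: 9b 77 39 6e
  t2: 39 6e 9b 77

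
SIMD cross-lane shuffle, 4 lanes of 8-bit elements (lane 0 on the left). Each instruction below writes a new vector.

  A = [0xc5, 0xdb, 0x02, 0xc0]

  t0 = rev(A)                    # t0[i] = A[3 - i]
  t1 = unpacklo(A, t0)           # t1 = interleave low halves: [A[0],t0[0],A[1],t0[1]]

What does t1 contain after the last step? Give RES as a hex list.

  t0: c0 02 db c5
  t1: c5 c0 db 02

RES = [ 0xc5  0xc0  0xdb  0x02 ]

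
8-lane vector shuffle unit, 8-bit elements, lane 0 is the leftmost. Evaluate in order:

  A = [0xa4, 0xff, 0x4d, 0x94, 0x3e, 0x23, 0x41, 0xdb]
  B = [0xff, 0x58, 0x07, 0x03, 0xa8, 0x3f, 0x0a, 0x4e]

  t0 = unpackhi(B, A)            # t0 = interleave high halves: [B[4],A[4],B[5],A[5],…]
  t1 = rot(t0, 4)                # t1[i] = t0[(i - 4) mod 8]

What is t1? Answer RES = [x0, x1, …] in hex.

RES = [0x0a, 0x41, 0x4e, 0xdb, 0xa8, 0x3e, 0x3f, 0x23]

t0 = [0xa8, 0x3e, 0x3f, 0x23, 0x0a, 0x41, 0x4e, 0xdb]
t1 = [0x0a, 0x41, 0x4e, 0xdb, 0xa8, 0x3e, 0x3f, 0x23]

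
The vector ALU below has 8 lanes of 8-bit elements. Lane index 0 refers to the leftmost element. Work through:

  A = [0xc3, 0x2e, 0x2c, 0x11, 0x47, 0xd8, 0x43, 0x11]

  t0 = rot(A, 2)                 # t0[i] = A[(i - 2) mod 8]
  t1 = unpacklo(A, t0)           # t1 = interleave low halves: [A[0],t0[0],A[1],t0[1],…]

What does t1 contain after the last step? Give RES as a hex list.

RES = [0xc3, 0x43, 0x2e, 0x11, 0x2c, 0xc3, 0x11, 0x2e]

→ t0 |43|11|c3|2e|2c|11|47|d8|
→ t1 |c3|43|2e|11|2c|c3|11|2e|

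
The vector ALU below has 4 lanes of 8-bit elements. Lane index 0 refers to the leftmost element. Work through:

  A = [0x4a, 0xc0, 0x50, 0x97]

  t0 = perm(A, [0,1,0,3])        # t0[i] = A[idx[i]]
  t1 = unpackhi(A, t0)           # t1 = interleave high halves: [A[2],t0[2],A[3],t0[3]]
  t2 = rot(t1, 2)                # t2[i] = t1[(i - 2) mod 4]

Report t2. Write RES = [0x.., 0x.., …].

RES = [0x97, 0x97, 0x50, 0x4a]

→ t0 |4a|c0|4a|97|
→ t1 |50|4a|97|97|
→ t2 |97|97|50|4a|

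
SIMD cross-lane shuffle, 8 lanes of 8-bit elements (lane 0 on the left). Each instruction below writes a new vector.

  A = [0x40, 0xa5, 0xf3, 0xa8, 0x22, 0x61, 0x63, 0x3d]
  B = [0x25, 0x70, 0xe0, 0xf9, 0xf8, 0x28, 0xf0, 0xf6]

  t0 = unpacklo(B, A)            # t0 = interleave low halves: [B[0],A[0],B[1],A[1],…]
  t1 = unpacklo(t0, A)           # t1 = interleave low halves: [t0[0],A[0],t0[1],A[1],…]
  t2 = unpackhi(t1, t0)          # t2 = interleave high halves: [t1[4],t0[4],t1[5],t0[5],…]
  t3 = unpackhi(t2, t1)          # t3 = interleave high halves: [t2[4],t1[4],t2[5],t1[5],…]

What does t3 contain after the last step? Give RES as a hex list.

RES = [0xa5, 0x70, 0xf9, 0xf3, 0xa8, 0xa5, 0xa8, 0xa8]

→ t0 |25|40|70|a5|e0|f3|f9|a8|
→ t1 |25|40|40|a5|70|f3|a5|a8|
→ t2 |70|e0|f3|f3|a5|f9|a8|a8|
→ t3 |a5|70|f9|f3|a8|a5|a8|a8|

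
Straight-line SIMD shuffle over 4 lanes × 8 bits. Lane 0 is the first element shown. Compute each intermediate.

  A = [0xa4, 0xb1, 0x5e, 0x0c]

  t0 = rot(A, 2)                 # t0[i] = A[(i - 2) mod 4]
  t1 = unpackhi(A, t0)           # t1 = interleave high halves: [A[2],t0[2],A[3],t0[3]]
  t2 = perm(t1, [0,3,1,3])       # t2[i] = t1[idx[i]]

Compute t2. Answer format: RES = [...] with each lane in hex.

RES = [ 0x5e  0xb1  0xa4  0xb1 ]

→ t0 |5e|0c|a4|b1|
→ t1 |5e|a4|0c|b1|
→ t2 |5e|b1|a4|b1|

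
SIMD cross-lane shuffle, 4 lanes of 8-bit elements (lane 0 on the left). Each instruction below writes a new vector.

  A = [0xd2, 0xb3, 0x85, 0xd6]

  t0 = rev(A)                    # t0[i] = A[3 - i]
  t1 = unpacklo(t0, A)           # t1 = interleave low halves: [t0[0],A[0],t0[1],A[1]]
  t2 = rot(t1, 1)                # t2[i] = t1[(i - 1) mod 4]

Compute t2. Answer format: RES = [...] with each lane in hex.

t0 = [0xd6, 0x85, 0xb3, 0xd2]
t1 = [0xd6, 0xd2, 0x85, 0xb3]
t2 = [0xb3, 0xd6, 0xd2, 0x85]

RES = [ 0xb3  0xd6  0xd2  0x85 ]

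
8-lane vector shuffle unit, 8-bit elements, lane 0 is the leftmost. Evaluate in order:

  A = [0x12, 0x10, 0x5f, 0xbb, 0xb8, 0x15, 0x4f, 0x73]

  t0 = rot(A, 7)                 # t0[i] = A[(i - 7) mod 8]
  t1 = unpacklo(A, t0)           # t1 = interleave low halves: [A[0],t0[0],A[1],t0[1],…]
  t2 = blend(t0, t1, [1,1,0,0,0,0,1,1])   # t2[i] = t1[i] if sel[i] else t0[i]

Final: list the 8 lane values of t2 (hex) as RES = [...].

  t0: 10 5f bb b8 15 4f 73 12
  t1: 12 10 10 5f 5f bb bb b8
  t2: 12 10 bb b8 15 4f bb b8

RES = [0x12, 0x10, 0xbb, 0xb8, 0x15, 0x4f, 0xbb, 0xb8]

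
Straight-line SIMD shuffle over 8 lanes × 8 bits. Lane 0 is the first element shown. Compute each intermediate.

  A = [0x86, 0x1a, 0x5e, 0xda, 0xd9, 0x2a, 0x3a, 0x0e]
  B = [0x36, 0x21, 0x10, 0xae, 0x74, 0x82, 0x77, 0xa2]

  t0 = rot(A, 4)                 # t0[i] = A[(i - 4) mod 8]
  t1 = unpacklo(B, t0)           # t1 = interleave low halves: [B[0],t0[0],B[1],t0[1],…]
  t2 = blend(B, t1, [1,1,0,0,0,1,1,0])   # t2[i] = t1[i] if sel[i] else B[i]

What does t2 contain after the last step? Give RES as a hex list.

RES = [ 0x36  0xd9  0x10  0xae  0x74  0x3a  0xae  0xa2 ]

→ t0 |d9|2a|3a|0e|86|1a|5e|da|
→ t1 |36|d9|21|2a|10|3a|ae|0e|
→ t2 |36|d9|10|ae|74|3a|ae|a2|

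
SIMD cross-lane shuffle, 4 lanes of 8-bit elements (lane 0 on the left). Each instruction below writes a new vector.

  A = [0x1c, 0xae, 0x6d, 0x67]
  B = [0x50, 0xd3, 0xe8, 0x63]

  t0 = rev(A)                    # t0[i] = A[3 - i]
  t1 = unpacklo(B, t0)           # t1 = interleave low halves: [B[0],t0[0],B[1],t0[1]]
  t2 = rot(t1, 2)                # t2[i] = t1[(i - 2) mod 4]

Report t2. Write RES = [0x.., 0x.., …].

RES = [ 0xd3  0x6d  0x50  0x67 ]

  t0: 67 6d ae 1c
  t1: 50 67 d3 6d
  t2: d3 6d 50 67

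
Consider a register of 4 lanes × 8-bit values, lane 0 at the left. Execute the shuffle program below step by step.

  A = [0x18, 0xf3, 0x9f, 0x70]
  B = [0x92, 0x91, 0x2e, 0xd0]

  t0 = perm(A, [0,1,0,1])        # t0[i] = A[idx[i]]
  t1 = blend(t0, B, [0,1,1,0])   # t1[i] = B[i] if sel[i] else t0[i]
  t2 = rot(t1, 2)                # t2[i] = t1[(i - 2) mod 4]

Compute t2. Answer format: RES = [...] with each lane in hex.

RES = [0x2e, 0xf3, 0x18, 0x91]

  t0: 18 f3 18 f3
  t1: 18 91 2e f3
  t2: 2e f3 18 91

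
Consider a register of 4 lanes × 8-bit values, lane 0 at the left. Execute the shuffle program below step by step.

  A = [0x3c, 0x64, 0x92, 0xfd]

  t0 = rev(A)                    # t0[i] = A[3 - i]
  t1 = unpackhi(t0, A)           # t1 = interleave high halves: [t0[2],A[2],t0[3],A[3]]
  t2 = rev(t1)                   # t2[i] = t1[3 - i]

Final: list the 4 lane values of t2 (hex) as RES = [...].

RES = [0xfd, 0x3c, 0x92, 0x64]

  t0: fd 92 64 3c
  t1: 64 92 3c fd
  t2: fd 3c 92 64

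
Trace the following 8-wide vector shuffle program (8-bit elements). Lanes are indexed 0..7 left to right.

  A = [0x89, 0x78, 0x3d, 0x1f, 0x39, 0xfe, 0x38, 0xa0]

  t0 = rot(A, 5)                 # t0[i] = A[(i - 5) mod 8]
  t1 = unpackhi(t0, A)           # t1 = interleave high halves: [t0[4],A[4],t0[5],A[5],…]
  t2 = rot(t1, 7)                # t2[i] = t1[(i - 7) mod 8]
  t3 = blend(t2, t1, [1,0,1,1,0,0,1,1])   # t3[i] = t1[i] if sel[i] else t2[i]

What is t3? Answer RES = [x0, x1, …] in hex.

t0 = [0x1f, 0x39, 0xfe, 0x38, 0xa0, 0x89, 0x78, 0x3d]
t1 = [0xa0, 0x39, 0x89, 0xfe, 0x78, 0x38, 0x3d, 0xa0]
t2 = [0x39, 0x89, 0xfe, 0x78, 0x38, 0x3d, 0xa0, 0xa0]
t3 = [0xa0, 0x89, 0x89, 0xfe, 0x38, 0x3d, 0x3d, 0xa0]

RES = [ 0xa0  0x89  0x89  0xfe  0x38  0x3d  0x3d  0xa0 ]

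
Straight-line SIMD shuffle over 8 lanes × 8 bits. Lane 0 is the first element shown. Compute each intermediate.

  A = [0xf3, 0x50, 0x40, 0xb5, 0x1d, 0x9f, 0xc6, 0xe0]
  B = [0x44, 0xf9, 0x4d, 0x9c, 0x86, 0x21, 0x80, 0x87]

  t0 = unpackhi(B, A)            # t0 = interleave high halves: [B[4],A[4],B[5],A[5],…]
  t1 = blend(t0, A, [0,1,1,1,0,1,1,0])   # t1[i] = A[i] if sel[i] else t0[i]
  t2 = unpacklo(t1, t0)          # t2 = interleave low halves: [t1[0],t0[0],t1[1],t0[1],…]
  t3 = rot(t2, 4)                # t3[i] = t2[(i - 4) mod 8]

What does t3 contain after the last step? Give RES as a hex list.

RES = [ 0x40  0x21  0xb5  0x9f  0x86  0x86  0x50  0x1d ]

  t0: 86 1d 21 9f 80 c6 87 e0
  t1: 86 50 40 b5 80 9f c6 e0
  t2: 86 86 50 1d 40 21 b5 9f
  t3: 40 21 b5 9f 86 86 50 1d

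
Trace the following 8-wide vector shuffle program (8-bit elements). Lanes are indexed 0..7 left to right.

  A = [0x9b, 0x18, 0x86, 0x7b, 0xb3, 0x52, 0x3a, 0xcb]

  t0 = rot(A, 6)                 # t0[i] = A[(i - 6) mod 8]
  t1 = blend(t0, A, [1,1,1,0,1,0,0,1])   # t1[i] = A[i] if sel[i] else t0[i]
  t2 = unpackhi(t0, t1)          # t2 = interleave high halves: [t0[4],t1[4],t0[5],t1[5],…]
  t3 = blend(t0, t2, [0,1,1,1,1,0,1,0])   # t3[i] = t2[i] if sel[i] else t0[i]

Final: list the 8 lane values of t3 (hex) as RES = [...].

→ t0 |86|7b|b3|52|3a|cb|9b|18|
→ t1 |9b|18|86|52|b3|cb|9b|cb|
→ t2 |3a|b3|cb|cb|9b|9b|18|cb|
→ t3 |86|b3|cb|cb|9b|cb|18|18|

RES = [0x86, 0xb3, 0xcb, 0xcb, 0x9b, 0xcb, 0x18, 0x18]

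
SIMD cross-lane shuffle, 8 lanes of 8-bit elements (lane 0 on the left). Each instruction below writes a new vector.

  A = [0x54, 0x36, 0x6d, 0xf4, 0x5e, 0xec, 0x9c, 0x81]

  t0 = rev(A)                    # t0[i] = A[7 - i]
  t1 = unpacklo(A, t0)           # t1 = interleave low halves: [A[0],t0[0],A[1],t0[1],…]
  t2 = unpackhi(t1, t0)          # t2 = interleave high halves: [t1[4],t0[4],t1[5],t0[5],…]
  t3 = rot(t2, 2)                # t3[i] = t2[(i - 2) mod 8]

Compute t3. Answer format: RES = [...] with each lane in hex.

  t0: 81 9c ec 5e f4 6d 36 54
  t1: 54 81 36 9c 6d ec f4 5e
  t2: 6d f4 ec 6d f4 36 5e 54
  t3: 5e 54 6d f4 ec 6d f4 36

RES = [0x5e, 0x54, 0x6d, 0xf4, 0xec, 0x6d, 0xf4, 0x36]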